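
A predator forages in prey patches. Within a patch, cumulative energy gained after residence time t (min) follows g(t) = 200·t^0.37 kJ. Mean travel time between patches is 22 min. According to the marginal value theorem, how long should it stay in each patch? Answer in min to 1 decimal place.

Optimal t* satisfies g'(t*) = g(t*)/(T + t*).
g'(t) = 0.37·200·t^-0.63. Setting 0.37·200·t^-0.63 = 200·t^0.37/(22+t) gives 0.37(22+t) = t, so 0.63·t = 0.37×22.
t* = 0.37×22/0.63 = 12.92 min.

12.9 min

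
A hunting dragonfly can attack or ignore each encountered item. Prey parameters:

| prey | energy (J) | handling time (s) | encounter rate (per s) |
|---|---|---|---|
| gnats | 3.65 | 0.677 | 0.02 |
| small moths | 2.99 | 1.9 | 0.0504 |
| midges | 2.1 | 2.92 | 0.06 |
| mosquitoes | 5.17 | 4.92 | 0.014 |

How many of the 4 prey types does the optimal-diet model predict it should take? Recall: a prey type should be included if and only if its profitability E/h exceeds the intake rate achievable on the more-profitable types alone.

Rank by E/h (J/s): gnats 5.39, small moths 1.57, mosquitoes 1.05, midges 0.719. Include each in turn until the next type's E/h falls below the running intake rate.
Rate on top 1: 0.07202. small moths: 1.57 > 0.07202 → include.
Rate on top 2: 0.2017. mosquitoes: 1.05 > 0.2017 → include.
Rate on top 3: 0.2513. midges: 0.719 > 0.2513 → include.
Optimal diet: gnats, small moths, mosquitoes, midges — 4 of 4 types.

4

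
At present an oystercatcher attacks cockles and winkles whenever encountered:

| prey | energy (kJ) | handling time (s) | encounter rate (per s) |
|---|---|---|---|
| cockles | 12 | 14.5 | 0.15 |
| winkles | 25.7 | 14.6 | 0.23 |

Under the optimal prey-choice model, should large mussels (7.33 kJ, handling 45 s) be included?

No

On cockles and winkles alone, R = ΣλE/(1+Σλh) = 7.711/6.533 = 1.18 kJ/s.
Profitability of large mussels: 7.33/45 = 0.1629 kJ/s.
Since 0.1629 < R, time spent handling large mussels is better spent searching.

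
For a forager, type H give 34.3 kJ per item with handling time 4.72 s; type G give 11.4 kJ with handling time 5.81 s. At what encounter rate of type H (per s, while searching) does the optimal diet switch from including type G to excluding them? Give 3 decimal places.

Drop type G once their profitability E₂/h₂ falls below the rate achievable on type H alone: E₂/h₂ = λE₁/(1 + λh₁).
Solve for λ: λE₁h₂ = E₂(1 + λh₁) → λ(E₁h₂ − E₂h₁) = E₂ → λ = E₂/(E₁h₂ − E₂h₁).
λ = 11.4/(34.3×5.81 − 11.4×4.72) = 11.4/145.5 = 0.07836 per s.

0.078 per s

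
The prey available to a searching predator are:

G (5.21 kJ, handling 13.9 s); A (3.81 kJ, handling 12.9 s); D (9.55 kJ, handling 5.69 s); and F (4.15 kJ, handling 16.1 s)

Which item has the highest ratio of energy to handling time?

In descending order of E/h:
D: 9.55/5.69 = 1.68 kJ/s
G: 5.21/13.9 = 0.375 kJ/s
A: 3.81/12.9 = 0.295 kJ/s
F: 4.15/16.1 = 0.258 kJ/s

D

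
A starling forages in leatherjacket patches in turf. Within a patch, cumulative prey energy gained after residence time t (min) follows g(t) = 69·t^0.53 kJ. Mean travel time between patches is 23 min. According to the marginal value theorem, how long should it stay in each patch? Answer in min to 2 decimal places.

Maximise g(t)/(T+t): set derivative to zero → g'(t)(T+t) = g(t).
g'(t) = 0.53·69·t^-0.47. Setting 0.53·69·t^-0.47 = 69·t^0.53/(23+t) gives 0.53(23+t) = t, so 0.47·t = 0.53×23.
t* = 0.53×23/0.47 = 25.94 min.

25.94 min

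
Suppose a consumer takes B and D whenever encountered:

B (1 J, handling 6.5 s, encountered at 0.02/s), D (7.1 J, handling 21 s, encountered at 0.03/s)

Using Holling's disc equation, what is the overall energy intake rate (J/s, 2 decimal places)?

R = (0.02×1 + 0.03×7.1) / (1 + 0.02×6.5 + 0.03×21) = 0.233/1.76 = 0.1324 J/s.

0.13 J/s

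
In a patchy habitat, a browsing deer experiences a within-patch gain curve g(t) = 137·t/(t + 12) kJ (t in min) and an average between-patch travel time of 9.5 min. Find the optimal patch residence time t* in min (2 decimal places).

Optimal t* satisfies g'(t*) = g(t*)/(T + t*).
g'(t) = 137·12/(t + 12)². Setting 137·12/(t+12)² = 137t/[(t+12)(9.5+t)] gives 12(9.5+t) = t(t+12), so t² = 12×9.5 = 114.
t* = √114 = 10.68 min.

10.68 min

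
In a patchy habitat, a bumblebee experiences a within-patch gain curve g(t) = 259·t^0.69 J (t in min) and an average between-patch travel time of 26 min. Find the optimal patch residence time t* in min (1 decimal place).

57.9 min

Optimal t* satisfies g'(t*) = g(t*)/(T + t*).
g'(t) = 0.69·259·t^-0.31. Setting 0.69·259·t^-0.31 = 259·t^0.69/(26+t) gives 0.69(26+t) = t, so 0.31·t = 0.69×26.
t* = 0.69×26/0.31 = 57.87 min.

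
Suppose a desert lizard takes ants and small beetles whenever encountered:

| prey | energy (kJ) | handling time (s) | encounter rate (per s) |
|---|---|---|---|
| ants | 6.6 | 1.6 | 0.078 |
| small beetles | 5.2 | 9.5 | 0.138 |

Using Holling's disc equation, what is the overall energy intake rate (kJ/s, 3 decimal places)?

R = Σλ_iE_i / (1 + Σλ_ih_i)
Numerator: 0.078×6.6 + 0.138×5.2 = 1.232
Denominator: 1 + 0.078×1.6 + 0.138×9.5 = 2.436
R = 1.232/2.436 = 0.506 kJ/s

0.506 kJ/s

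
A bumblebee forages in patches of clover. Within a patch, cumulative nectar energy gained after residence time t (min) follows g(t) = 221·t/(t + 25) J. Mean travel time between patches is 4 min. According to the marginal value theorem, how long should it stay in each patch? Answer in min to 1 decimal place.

Optimal t* satisfies g'(t*) = g(t*)/(T + t*).
g'(t) = 221·25/(t + 25)². Setting 221·25/(t+25)² = 221t/[(t+25)(4+t)] gives 25(4+t) = t(t+25), so t² = 25×4 = 100.
t* = √100 = 10 min.

10.0 min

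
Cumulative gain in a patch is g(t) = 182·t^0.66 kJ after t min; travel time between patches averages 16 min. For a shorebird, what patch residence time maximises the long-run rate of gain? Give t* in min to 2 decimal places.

31.06 min

Optimal t* satisfies g'(t*) = g(t*)/(T + t*).
g'(t) = 0.66·182·t^-0.34. Setting 0.66·182·t^-0.34 = 182·t^0.66/(16+t) gives 0.66(16+t) = t, so 0.34·t = 0.66×16.
t* = 0.66×16/0.34 = 31.06 min.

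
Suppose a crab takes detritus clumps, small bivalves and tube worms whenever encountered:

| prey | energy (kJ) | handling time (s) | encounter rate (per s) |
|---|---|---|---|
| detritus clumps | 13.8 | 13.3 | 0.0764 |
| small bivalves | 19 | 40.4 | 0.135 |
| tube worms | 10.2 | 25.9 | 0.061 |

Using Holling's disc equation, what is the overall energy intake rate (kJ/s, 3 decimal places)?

R = Σλ_iE_i / (1 + Σλ_ih_i)
Numerator: 0.0764×13.8 + 0.135×19 + 0.061×10.2 = 4.242
Denominator: 1 + 0.0764×13.3 + 0.135×40.4 + 0.061×25.9 = 9.05
R = 4.242/9.05 = 0.4687 kJ/s

0.469 kJ/s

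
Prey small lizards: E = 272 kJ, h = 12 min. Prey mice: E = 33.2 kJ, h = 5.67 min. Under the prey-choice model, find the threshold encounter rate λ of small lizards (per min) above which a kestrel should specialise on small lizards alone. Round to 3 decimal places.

At the threshold, the rate on small lizards alone equals the profitability of mice: λ·272/(1 + λ·12) = 33.2/5.67 = 5.855.
Rearranging, λ(272 − 5.855×12) = 5.855, so λ = 5.855/201.7 = 0.02903 per min.

0.029 per min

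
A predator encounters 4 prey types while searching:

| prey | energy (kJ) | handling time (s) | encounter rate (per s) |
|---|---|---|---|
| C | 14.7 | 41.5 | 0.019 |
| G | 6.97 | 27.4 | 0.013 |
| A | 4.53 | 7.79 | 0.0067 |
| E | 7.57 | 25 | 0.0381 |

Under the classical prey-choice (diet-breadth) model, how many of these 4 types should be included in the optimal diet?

E/h in descending order: A 0.582, C 0.354, E 0.303, G 0.254 kJ/s. The optimal diet is the largest prefix of this list for which every included type satisfies E_i/h_i > R on the types above it.
Rate on top 1: 0.02885. C: 0.354 > 0.02885 → include.
Rate on top 2: 0.1682. E: 0.303 > 0.1682 → include.
Rate on top 3: 0.2141. G: 0.254 > 0.2141 → include.
Optimal diet: A, C, E, G — 4 of 4 types.

4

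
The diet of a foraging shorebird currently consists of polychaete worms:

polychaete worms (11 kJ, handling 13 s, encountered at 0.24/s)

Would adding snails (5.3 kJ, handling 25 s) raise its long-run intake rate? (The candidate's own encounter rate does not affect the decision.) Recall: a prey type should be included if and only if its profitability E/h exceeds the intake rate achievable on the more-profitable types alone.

Intake rate on the current diet: R = (0.24×11) / (1 + 0.24×13) = 2.64/4.12 = 0.6408 kJ/s.
snails: E/h = 5.3/25 = 0.212 kJ/s.
0.212 < 0.6408, so adding snails would lower the average — exclude it.

No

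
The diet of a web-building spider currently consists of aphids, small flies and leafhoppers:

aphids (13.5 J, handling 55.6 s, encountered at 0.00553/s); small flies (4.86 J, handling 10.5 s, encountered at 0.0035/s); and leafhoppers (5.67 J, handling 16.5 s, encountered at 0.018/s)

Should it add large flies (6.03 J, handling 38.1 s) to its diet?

Yes

Current rate: (0.00553×13.5 + 0.0035×4.86 + 0.018×5.67)/(1 + 0.00553×55.6 + 0.0035×10.5 + 0.018×16.5) = 0.118 J/s.
large flies: E/h = 6.03/38.1 = 0.1583 J/s.
0.1583 > 0.118, so adding large flies raises the average — include it.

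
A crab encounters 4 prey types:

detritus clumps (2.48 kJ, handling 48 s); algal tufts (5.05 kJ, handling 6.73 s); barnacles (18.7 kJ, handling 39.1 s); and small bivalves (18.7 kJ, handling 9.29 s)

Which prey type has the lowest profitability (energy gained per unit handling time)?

In descending order of E/h:
small bivalves: 18.7/9.29 = 2.01 kJ/s
algal tufts: 5.05/6.73 = 0.75 kJ/s
barnacles: 18.7/39.1 = 0.478 kJ/s
detritus clumps: 2.48/48 = 0.0517 kJ/s

detritus clumps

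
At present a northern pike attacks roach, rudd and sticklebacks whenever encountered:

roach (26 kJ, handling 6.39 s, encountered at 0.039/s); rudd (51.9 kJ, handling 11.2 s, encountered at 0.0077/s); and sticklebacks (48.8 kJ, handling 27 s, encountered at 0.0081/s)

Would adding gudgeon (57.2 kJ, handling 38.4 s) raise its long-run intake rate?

Intake rate on the current diet: R = (0.039×26 + 0.0077×51.9 + 0.0081×48.8) / (1 + 0.039×6.39 + 0.0077×11.2 + 0.0081×27) = 1.809/1.554 = 1.164 kJ/s.
gudgeon: E/h = 57.2/38.4 = 1.49 kJ/s.
1.49 > 1.164, so adding gudgeon raises the average — include it.

Yes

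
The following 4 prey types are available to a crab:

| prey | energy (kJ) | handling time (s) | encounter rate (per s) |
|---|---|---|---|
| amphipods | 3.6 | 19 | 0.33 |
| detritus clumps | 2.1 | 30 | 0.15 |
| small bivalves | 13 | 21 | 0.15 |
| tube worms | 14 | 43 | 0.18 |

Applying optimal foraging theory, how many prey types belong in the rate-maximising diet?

Profitabilities (E/h, kJ/s): small bivalves 0.619, tube worms 0.326, amphipods 0.189, detritus clumps 0.07. Add prey in this order while the next type's profitability exceeds the intake rate on those already taken.
Rate on top 1: 0.4699. tube worms: 0.326 < 0.4699 → exclude; stop.
Optimal diet: small bivalves — 1 of 4 types.

1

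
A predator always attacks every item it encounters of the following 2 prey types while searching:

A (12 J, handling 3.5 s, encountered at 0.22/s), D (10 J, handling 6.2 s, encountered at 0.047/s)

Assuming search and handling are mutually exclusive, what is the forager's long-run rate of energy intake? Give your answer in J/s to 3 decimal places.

1.509 J/s

R = Σλ_iE_i / (1 + Σλ_ih_i)
Numerator: 0.22×12 + 0.047×10 = 3.11
Denominator: 1 + 0.22×3.5 + 0.047×6.2 = 2.061
R = 3.11/2.061 = 1.509 J/s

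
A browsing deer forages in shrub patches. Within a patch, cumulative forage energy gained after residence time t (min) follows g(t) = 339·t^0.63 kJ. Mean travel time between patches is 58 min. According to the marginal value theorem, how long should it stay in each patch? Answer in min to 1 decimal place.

By the marginal value theorem, leave when the instantaneous gain rate g'(t) equals the habitat-wide average g(t)/(T + t).
g'(t) = 0.63·339·t^-0.37. Setting 0.63·339·t^-0.37 = 339·t^0.63/(58+t) gives 0.63(58+t) = t, so 0.37·t = 0.63×58.
t* = 0.63×58/0.37 = 98.76 min.

98.8 min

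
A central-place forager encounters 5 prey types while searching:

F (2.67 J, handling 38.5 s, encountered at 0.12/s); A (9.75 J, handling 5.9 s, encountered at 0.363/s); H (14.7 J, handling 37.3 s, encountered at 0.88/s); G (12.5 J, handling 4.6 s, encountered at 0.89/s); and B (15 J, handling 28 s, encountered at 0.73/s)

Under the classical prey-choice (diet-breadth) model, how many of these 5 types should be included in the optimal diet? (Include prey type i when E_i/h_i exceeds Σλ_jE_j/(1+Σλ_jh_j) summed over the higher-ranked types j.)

1

Rank by E/h (J/s): G 2.72, A 1.65, B 0.536, H 0.394, F 0.0694. Include each in turn until the next type's E/h falls below the running intake rate.
Rate on top 1: 2.184. A: 1.65 < 2.184 → exclude; stop.
Optimal diet: G — 1 of 5 types.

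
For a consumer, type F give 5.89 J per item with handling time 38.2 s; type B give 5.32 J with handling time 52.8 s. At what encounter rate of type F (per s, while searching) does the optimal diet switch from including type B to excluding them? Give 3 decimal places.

0.049 per s

The zero-one rule: include type B iff E₂/h₂ > λE₁/(1+λh₁). Equality gives the switch point.
λE₁h₂ = E₂ + λE₂h₁ ⇒ λ = E₂/(E₁h₂ − E₂h₁) = 5.32/(311 − 203.2) = 0.04937 per s.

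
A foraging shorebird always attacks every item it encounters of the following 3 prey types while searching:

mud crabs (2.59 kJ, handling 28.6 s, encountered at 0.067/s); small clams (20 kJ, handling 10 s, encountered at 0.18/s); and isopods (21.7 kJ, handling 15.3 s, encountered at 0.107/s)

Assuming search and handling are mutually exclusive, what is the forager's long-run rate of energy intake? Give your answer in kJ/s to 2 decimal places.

0.96 kJ/s

Energy encountered per unit search time: 0.067×2.59 + 0.18×20 + 0.107×21.7 = 6.095 kJ/s.
Handling time per unit search time: 0.067×28.6 + 0.18×10 + 0.107×15.3 = 5.353.
Rate = 6.095/(1 + 5.353) = 0.9594 kJ/s.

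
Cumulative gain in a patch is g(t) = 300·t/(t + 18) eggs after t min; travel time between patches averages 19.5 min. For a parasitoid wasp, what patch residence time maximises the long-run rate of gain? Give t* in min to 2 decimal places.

Optimal t* satisfies g'(t*) = g(t*)/(T + t*).
g'(t) = 300·18/(t + 18)². Setting 300·18/(t+18)² = 300t/[(t+18)(19.5+t)] gives 18(19.5+t) = t(t+18), so t² = 18×19.5 = 351.
t* = √351 = 18.73 min.

18.73 min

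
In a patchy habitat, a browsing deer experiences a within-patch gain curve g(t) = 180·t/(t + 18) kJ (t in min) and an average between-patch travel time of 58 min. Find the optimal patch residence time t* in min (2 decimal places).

Maximise g(t)/(T+t): set derivative to zero → g'(t)(T+t) = g(t).
g'(t) = 180·18/(t + 18)². Setting 180·18/(t+18)² = 180t/[(t+18)(58+t)] gives 18(58+t) = t(t+18), so t² = 18×58 = 1044.
t* = √1044 = 32.31 min.

32.31 min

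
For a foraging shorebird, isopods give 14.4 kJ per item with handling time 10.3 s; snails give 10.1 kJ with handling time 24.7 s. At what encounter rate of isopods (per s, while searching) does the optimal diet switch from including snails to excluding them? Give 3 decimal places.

0.040 per s

The zero-one rule: include snails iff E₂/h₂ > λE₁/(1+λh₁). Equality gives the switch point.
λE₁h₂ = E₂ + λE₂h₁ ⇒ λ = E₂/(E₁h₂ − E₂h₁) = 10.1/(355.7 − 104) = 0.04014 per s.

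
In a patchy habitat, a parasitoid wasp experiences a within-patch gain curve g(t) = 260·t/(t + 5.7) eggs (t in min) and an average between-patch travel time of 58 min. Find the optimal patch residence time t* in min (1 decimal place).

Optimal t* satisfies g'(t*) = g(t*)/(T + t*).
g'(t) = 260·5.7/(t + 5.7)². Setting 260·5.7/(t+5.7)² = 260t/[(t+5.7)(58+t)] gives 5.7(58+t) = t(t+5.7), so t² = 5.7×58 = 330.6.
t* = √330.6 = 18.18 min.

18.2 min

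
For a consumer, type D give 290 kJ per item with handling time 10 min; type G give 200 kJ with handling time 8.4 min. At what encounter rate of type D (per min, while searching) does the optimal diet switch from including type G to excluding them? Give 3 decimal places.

0.459 per min

At the threshold, the rate on type D alone equals the profitability of type G: λ·290/(1 + λ·10) = 200/8.4 = 23.81.
Rearranging, λ(290 − 23.81×10) = 23.81, so λ = 23.81/51.9 = 0.4587 per min.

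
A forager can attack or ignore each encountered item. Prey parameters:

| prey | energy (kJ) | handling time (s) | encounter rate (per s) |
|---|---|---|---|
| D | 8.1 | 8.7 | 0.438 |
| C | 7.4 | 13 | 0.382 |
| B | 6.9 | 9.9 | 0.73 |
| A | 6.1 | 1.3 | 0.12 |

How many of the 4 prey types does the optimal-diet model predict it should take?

E/h in descending order: A 4.69, D 0.931, B 0.697, C 0.569 kJ/s. The optimal diet is the largest prefix of this list for which every included type satisfies E_i/h_i > R on the types above it.
Rate on top 1: 0.6332. D: 0.931 > 0.6332 → include.
Rate on top 2: 0.8617. B: 0.697 < 0.8617 → exclude; stop.
Optimal diet: A, D — 2 of 4 types.

2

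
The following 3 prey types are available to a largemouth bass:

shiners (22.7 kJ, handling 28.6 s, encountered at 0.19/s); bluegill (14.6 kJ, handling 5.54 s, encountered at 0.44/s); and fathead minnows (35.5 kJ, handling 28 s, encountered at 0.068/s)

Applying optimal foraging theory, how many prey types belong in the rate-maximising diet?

Profitabilities (E/h, kJ/s): bluegill 2.64, fathead minnows 1.27, shiners 0.794. Add prey in this order while the next type's profitability exceeds the intake rate on those already taken.
Rate on top 1: 1.869. fathead minnows: 1.27 < 1.869 → exclude; stop.
Optimal diet: bluegill — 1 of 3 types.

1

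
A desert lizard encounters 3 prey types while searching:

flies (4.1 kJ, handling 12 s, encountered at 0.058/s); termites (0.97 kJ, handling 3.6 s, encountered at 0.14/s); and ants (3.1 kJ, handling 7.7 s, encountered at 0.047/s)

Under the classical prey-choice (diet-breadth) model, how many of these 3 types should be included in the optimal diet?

3

Rank by E/h (kJ/s): ants 0.403, flies 0.342, termites 0.269. Include each in turn until the next type's E/h falls below the running intake rate.
Rate on top 1: 0.107. flies: 0.342 > 0.107 → include.
Rate on top 2: 0.1864. termites: 0.269 > 0.1864 → include.
Optimal diet: ants, flies, termites — 3 of 3 types.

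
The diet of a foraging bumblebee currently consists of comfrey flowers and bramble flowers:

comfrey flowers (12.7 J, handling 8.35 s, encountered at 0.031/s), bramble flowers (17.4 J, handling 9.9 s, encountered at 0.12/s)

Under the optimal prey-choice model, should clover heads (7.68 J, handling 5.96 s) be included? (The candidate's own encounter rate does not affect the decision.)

Yes

On comfrey flowers and bramble flowers alone, R = ΣλE/(1+Σλh) = 2.482/2.447 = 1.014 J/s.
clover heads: E/h = 7.68/5.96 = 1.289 J/s.
1.289 > 1.014, so adding clover heads raises the average — include it.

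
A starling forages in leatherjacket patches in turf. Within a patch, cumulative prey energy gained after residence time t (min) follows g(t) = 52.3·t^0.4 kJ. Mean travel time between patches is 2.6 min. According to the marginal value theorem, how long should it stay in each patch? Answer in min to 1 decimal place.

1.7 min

Optimal t* satisfies g'(t*) = g(t*)/(T + t*).
g'(t) = 0.4·52.3·t^-0.6. Setting 0.4·52.3·t^-0.6 = 52.3·t^0.4/(2.6+t) gives 0.4(2.6+t) = t, so 0.60·t = 0.4×2.6.
t* = 0.4×2.6/0.60 = 1.733 min.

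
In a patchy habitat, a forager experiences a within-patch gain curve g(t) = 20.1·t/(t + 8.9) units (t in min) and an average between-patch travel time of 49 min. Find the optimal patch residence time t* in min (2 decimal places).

Maximise g(t)/(T+t): set derivative to zero → g'(t)(T+t) = g(t).
g'(t) = 20.1·8.9/(t + 8.9)². Setting 20.1·8.9/(t+8.9)² = 20.1t/[(t+8.9)(49+t)] gives 8.9(49+t) = t(t+8.9), so t² = 8.9×49 = 436.1.
t* = √436.1 = 20.88 min.

20.88 min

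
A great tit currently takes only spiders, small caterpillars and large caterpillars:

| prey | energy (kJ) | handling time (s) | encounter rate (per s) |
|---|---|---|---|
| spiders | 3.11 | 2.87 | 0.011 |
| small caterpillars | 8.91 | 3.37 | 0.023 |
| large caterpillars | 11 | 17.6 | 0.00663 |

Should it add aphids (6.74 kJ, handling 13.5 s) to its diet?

Current rate: (0.011×3.11 + 0.023×8.91 + 0.00663×11)/(1 + 0.011×2.87 + 0.023×3.37 + 0.00663×17.6) = 0.2546 kJ/s.
aphids: E/h = 6.74/13.5 = 0.4993 kJ/s.
Since 0.4993 > R, including aphids increases the long-run rate.

Yes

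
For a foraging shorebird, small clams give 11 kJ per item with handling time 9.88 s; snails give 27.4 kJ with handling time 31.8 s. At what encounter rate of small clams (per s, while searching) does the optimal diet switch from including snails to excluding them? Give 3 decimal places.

Drop snails once their profitability E₂/h₂ falls below the rate achievable on small clams alone: E₂/h₂ = λE₁/(1 + λh₁).
Solve for λ: λE₁h₂ = E₂(1 + λh₁) → λ(E₁h₂ − E₂h₁) = E₂ → λ = E₂/(E₁h₂ − E₂h₁).
λ = 27.4/(11×31.8 − 27.4×9.88) = 27.4/79.09 = 0.3464 per s.

0.346 per s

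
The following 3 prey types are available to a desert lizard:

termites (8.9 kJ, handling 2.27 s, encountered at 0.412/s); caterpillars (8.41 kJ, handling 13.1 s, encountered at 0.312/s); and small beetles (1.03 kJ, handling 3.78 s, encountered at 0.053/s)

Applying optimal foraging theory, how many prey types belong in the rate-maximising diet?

1

Profitabilities (E/h, kJ/s): termites 3.92, caterpillars 0.642, small beetles 0.272. Add prey in this order while the next type's profitability exceeds the intake rate on those already taken.
Rate on top 1: 1.895. caterpillars: 0.642 < 1.895 → exclude; stop.
Optimal diet: termites — 1 of 3 types.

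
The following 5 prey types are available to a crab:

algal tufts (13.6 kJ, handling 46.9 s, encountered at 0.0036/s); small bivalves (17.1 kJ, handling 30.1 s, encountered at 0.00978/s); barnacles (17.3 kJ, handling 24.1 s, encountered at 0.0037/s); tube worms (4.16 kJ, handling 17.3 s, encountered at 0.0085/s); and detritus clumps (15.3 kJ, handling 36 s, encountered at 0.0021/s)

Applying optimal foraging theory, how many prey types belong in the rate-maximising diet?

5

E/h in descending order: barnacles 0.718, small bivalves 0.568, detritus clumps 0.425, algal tufts 0.29, tube worms 0.24 kJ/s. The optimal diet is the largest prefix of this list for which every included type satisfies E_i/h_i > R on the types above it.
Rate on top 1: 0.05877. small bivalves: 0.568 > 0.05877 → include.
Rate on top 2: 0.1671. detritus clumps: 0.425 > 0.1671 → include.
Rate on top 3: 0.1805. algal tufts: 0.29 > 0.1805 → include.
Rate on top 4: 0.1919. tube worms: 0.24 > 0.1919 → include.
Optimal diet: barnacles, small bivalves, detritus clumps, algal tufts, tube worms — 5 of 5 types.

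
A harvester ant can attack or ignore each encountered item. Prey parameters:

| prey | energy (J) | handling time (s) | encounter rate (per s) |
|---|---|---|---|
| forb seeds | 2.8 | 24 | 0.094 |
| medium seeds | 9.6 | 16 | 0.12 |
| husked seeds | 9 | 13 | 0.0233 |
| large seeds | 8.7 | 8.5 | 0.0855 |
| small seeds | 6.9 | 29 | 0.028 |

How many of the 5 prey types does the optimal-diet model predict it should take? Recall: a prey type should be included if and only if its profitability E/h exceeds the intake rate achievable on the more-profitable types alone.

E/h in descending order: large seeds 1.02, husked seeds 0.692, medium seeds 0.6, small seeds 0.238, forb seeds 0.117 J/s. The optimal diet is the largest prefix of this list for which every included type satisfies E_i/h_i > R on the types above it.
Rate on top 1: 0.4308. husked seeds: 0.692 > 0.4308 → include.
Rate on top 2: 0.4698. medium seeds: 0.6 > 0.4698 → include.
Rate on top 3: 0.5331. small seeds: 0.238 < 0.5331 → exclude; stop.
Optimal diet: large seeds, husked seeds, medium seeds — 3 of 5 types.

3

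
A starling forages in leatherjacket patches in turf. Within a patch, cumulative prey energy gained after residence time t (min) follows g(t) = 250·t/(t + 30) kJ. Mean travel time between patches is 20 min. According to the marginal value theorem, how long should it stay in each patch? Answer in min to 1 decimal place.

Maximise g(t)/(T+t): set derivative to zero → g'(t)(T+t) = g(t).
g'(t) = 250·30/(t + 30)². Setting 250·30/(t+30)² = 250t/[(t+30)(20+t)] gives 30(20+t) = t(t+30), so t² = 30×20 = 600.
t* = √600 = 24.49 min.

24.5 min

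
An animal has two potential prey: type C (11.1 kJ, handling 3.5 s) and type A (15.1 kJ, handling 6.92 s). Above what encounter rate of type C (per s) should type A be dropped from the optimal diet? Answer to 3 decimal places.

0.630 per s

At the threshold, the rate on type C alone equals the profitability of type A: λ·11.1/(1 + λ·3.5) = 15.1/6.92 = 2.182.
Rearranging, λ(11.1 − 2.182×3.5) = 2.182, so λ = 2.182/3.463 = 0.6302 per s.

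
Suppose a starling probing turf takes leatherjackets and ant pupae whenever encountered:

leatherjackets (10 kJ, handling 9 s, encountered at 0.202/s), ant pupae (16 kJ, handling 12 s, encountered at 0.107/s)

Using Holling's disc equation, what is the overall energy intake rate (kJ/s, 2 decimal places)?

0.91 kJ/s

R = (0.202×10 + 0.107×16) / (1 + 0.202×9 + 0.107×12) = 3.732/4.102 = 0.9098 kJ/s.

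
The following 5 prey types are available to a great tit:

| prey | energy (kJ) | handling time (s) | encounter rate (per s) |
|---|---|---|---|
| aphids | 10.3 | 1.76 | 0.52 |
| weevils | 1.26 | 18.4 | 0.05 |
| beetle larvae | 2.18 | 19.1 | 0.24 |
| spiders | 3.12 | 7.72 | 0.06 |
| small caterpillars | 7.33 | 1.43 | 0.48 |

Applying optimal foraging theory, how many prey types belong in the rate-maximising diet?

Profitabilities (E/h, kJ/s): aphids 5.85, small caterpillars 5.13, spiders 0.404, beetle larvae 0.114, weevils 0.0685. Add prey in this order while the next type's profitability exceeds the intake rate on those already taken.
Rate on top 1: 2.797. small caterpillars: 5.13 > 2.797 → include.
Rate on top 2: 3.411. spiders: 0.404 < 3.411 → exclude; stop.
Optimal diet: aphids, small caterpillars — 2 of 5 types.

2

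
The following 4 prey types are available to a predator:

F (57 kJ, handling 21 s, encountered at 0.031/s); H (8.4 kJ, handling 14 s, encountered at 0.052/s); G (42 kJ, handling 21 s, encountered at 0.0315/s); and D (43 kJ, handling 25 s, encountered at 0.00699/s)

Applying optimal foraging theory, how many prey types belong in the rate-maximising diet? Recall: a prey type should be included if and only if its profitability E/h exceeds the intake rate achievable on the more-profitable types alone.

3

E/h in descending order: F 2.71, G 2, D 1.72, H 0.6 kJ/s. The optimal diet is the largest prefix of this list for which every included type satisfies E_i/h_i > R on the types above it.
Rate on top 1: 1.07. G: 2 > 1.07 → include.
Rate on top 2: 1.336. D: 1.72 > 1.336 → include.
Rate on top 3: 1.363. H: 0.6 < 1.363 → exclude; stop.
Optimal diet: F, G, D — 3 of 4 types.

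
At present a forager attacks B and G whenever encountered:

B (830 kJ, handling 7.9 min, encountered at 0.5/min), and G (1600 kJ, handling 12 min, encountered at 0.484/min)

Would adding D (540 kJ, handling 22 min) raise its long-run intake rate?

No

Intake rate on the current diet: R = (0.5×830 + 0.484×1600) / (1 + 0.5×7.9 + 0.484×12) = 1189/10.76 = 110.6 kJ/min.
Profitability of D: 540/22 = 24.55 kJ/min.
24.55 < 110.6, so adding D would lower the average — exclude it.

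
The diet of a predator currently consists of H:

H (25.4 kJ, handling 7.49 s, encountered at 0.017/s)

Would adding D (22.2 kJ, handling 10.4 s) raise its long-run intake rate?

Intake rate on the current diet: R = (0.017×25.4) / (1 + 0.017×7.49) = 0.4318/1.127 = 0.383 kJ/s.
D: E/h = 22.2/10.4 = 2.135 kJ/s.
2.135 > 0.383, so adding D raises the average — include it.

Yes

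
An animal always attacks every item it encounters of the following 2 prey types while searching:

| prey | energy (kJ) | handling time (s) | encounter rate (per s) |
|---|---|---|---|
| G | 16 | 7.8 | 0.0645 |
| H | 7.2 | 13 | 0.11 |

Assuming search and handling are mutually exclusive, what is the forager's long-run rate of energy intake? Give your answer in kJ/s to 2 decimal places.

0.62 kJ/s

R = Σλ_iE_i / (1 + Σλ_ih_i)
Numerator: 0.0645×16 + 0.11×7.2 = 1.824
Denominator: 1 + 0.0645×7.8 + 0.11×13 = 2.933
R = 1.824/2.933 = 0.6219 kJ/s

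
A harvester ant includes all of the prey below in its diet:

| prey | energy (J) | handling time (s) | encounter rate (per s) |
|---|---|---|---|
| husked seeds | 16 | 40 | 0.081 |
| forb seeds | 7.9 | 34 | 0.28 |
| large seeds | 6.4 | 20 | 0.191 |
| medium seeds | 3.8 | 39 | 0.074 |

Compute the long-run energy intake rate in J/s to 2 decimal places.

0.24 J/s

Energy encountered per unit search time: 0.081×16 + 0.28×7.9 + 0.191×6.4 + 0.074×3.8 = 5.012 J/s.
Handling time per unit search time: 0.081×40 + 0.28×34 + 0.191×20 + 0.074×39 = 19.47.
Rate = 5.012/(1 + 19.47) = 0.2449 J/s.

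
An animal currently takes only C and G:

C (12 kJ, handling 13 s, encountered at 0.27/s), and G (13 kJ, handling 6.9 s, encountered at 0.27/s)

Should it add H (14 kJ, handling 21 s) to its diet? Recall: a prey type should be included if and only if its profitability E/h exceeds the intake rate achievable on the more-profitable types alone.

Intake rate on the current diet: R = (0.27×12 + 0.27×13) / (1 + 0.27×13 + 0.27×6.9) = 6.75/6.373 = 1.059 kJ/s.
H: E/h = 14/21 = 0.6667 kJ/s.
0.6667 < 1.059, so adding H would lower the average — exclude it.

No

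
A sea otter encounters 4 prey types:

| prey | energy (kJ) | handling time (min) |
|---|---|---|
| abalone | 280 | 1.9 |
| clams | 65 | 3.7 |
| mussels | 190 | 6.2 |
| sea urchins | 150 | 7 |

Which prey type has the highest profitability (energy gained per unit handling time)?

abalone

Profitability E/h (kJ/min): abalone = 280/1.9 = 147, clams = 65/3.7 = 17.6, mussels = 190/6.2 = 30.6, sea urchins = 150/7 = 21.4.
Ranked: abalone > mussels > sea urchins > clams.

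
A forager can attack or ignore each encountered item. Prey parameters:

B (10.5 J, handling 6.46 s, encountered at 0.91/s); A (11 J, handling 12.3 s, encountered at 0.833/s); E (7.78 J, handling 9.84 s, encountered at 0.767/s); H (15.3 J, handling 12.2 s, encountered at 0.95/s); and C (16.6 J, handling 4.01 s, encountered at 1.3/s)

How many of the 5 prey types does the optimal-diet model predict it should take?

1

Rank by E/h (J/s): C 4.14, B 1.63, H 1.25, A 0.894, E 0.791. Include each in turn until the next type's E/h falls below the running intake rate.
Rate on top 1: 3.473. B: 1.63 < 3.473 → exclude; stop.
Optimal diet: C — 1 of 5 types.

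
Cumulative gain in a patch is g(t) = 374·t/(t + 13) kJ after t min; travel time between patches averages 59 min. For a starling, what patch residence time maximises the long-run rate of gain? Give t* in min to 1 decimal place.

27.7 min

Optimal t* satisfies g'(t*) = g(t*)/(T + t*).
g'(t) = 374·13/(t + 13)². Setting 374·13/(t+13)² = 374t/[(t+13)(59+t)] gives 13(59+t) = t(t+13), so t² = 13×59 = 767.
t* = √767 = 27.69 min.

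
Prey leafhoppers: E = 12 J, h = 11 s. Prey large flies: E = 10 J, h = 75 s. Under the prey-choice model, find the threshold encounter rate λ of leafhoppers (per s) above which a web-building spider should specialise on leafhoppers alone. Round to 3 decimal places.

0.013 per s

Drop large flies once their profitability E₂/h₂ falls below the rate achievable on leafhoppers alone: E₂/h₂ = λE₁/(1 + λh₁).
Solve for λ: λE₁h₂ = E₂(1 + λh₁) → λ(E₁h₂ − E₂h₁) = E₂ → λ = E₂/(E₁h₂ − E₂h₁).
λ = 10/(12×75 − 10×11) = 10/790 = 0.01266 per s.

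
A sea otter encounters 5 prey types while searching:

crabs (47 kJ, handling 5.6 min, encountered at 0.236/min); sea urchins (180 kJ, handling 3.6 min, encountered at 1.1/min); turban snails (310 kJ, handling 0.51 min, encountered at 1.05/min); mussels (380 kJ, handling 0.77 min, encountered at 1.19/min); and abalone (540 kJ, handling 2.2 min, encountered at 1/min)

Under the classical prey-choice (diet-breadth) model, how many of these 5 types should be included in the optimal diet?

Rank by E/h (kJ/min): turban snails 608, mussels 494, abalone 245, sea urchins 50, crabs 8.39. Include each in turn until the next type's E/h falls below the running intake rate.
Rate on top 1: 212. mussels: 494 > 212 → include.
Rate on top 2: 317.2. abalone: 245 < 317.2 → exclude; stop.
Optimal diet: turban snails, mussels — 2 of 5 types.

2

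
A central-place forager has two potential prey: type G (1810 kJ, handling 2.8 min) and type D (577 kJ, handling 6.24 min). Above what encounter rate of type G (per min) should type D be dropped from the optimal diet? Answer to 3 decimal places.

0.060 per min

The zero-one rule: include type D iff E₂/h₂ > λE₁/(1+λh₁). Equality gives the switch point.
λE₁h₂ = E₂ + λE₂h₁ ⇒ λ = E₂/(E₁h₂ − E₂h₁) = 577/(1.129e+04 − 1616) = 0.05961 per min.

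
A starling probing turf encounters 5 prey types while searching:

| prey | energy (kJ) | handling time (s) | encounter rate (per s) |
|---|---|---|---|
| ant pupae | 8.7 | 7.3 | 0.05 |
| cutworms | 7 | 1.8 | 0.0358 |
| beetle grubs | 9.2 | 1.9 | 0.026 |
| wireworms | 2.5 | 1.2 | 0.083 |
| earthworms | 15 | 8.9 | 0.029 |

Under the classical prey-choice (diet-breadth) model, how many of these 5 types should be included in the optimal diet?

5

Rank by E/h (kJ/s): beetle grubs 4.84, cutworms 3.89, wireworms 2.08, earthworms 1.69, ant pupae 1.19. Include each in turn until the next type's E/h falls below the running intake rate.
Rate on top 1: 0.2279. cutworms: 3.89 > 0.2279 → include.
Rate on top 2: 0.4397. wireworms: 2.08 > 0.4397 → include.
Rate on top 3: 0.5746. earthworms: 1.69 > 0.5746 → include.
Rate on top 4: 0.7695. ant pupae: 1.19 > 0.7695 → include.
Optimal diet: beetle grubs, cutworms, wireworms, earthworms, ant pupae — 5 of 5 types.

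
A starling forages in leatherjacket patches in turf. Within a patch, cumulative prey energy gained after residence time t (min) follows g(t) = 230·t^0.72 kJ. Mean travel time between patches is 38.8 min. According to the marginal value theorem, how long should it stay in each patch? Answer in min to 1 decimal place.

99.8 min

Optimal t* satisfies g'(t*) = g(t*)/(T + t*).
g'(t) = 0.72·230·t^-0.28. Setting 0.72·230·t^-0.28 = 230·t^0.72/(38.8+t) gives 0.72(38.8+t) = t, so 0.28·t = 0.72×38.8.
t* = 0.72×38.8/0.28 = 99.77 min.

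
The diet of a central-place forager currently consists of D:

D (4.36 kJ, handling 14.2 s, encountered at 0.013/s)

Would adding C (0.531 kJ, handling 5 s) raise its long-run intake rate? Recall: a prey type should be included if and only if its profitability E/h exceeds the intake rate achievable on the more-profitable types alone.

Current rate: (0.013×4.36)/(1 + 0.013×14.2) = 0.04785 kJ/s.
C: E/h = 0.531/5 = 0.1062 kJ/s.
Since 0.1062 > R, including C increases the long-run rate.

Yes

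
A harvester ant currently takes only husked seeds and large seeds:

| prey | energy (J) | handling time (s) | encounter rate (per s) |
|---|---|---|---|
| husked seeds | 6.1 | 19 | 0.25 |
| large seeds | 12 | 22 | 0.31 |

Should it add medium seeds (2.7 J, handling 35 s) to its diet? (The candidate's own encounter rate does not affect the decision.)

No

On husked seeds and large seeds alone, R = ΣλE/(1+Σλh) = 5.245/12.57 = 0.4173 J/s.
medium seeds: E/h = 2.7/35 = 0.07714 J/s.
Since 0.07714 < R, time spent handling medium seeds is better spent searching.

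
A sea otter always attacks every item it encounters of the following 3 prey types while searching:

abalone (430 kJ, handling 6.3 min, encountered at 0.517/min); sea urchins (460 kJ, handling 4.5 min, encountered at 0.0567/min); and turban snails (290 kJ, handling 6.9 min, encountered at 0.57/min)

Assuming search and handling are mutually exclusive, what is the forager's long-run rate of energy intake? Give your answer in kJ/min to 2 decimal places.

R = Σλ_iE_i / (1 + Σλ_ih_i)
Numerator: 0.517×430 + 0.0567×460 + 0.57×290 = 413.7
Denominator: 1 + 0.517×6.3 + 0.0567×4.5 + 0.57×6.9 = 8.445
R = 413.7/8.445 = 48.99 kJ/min

48.99 kJ/min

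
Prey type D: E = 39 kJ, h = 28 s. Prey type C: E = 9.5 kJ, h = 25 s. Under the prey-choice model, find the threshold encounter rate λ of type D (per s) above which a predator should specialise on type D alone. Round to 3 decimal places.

At the threshold, the rate on type D alone equals the profitability of type C: λ·39/(1 + λ·28) = 9.5/25 = 0.38.
Rearranging, λ(39 − 0.38×28) = 0.38, so λ = 0.38/28.36 = 0.0134 per s.

0.013 per s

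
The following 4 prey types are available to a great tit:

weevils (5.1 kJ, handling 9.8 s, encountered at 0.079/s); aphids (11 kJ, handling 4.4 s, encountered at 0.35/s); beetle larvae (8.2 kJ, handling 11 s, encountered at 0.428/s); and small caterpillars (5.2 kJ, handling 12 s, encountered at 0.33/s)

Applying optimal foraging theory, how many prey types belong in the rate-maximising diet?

Profitabilities (E/h, kJ/s): aphids 2.5, beetle larvae 0.745, weevils 0.52, small caterpillars 0.433. Add prey in this order while the next type's profitability exceeds the intake rate on those already taken.
Rate on top 1: 1.516. beetle larvae: 0.745 < 1.516 → exclude; stop.
Optimal diet: aphids — 1 of 4 types.

1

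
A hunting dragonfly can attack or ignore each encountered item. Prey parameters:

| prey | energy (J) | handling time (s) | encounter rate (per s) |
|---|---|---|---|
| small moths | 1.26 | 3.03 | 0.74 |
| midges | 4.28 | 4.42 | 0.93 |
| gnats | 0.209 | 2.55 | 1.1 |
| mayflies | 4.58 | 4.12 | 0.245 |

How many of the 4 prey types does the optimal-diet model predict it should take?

Rank by E/h (J/s): mayflies 1.11, midges 0.968, small moths 0.416, gnats 0.082. Include each in turn until the next type's E/h falls below the running intake rate.
Rate on top 1: 0.5584. midges: 0.968 > 0.5584 → include.
Rate on top 2: 0.8337. small moths: 0.416 < 0.8337 → exclude; stop.
Optimal diet: mayflies, midges — 2 of 4 types.

2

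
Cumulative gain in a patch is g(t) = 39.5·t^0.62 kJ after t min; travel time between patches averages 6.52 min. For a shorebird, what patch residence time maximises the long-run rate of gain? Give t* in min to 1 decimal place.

10.6 min

Optimal t* satisfies g'(t*) = g(t*)/(T + t*).
g'(t) = 0.62·39.5·t^-0.38. Setting 0.62·39.5·t^-0.38 = 39.5·t^0.62/(6.52+t) gives 0.62(6.52+t) = t, so 0.38·t = 0.62×6.52.
t* = 0.62×6.52/0.38 = 10.64 min.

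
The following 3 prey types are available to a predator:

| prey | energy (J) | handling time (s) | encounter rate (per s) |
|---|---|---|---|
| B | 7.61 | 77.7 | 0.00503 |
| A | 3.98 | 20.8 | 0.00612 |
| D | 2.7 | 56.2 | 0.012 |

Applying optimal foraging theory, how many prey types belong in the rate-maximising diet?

Rank by E/h (J/s): A 0.191, B 0.0979, D 0.048. Include each in turn until the next type's E/h falls below the running intake rate.
Rate on top 1: 0.02161. B: 0.0979 > 0.02161 → include.
Rate on top 2: 0.04126. D: 0.048 > 0.04126 → include.
Optimal diet: A, B, D — 3 of 3 types.

3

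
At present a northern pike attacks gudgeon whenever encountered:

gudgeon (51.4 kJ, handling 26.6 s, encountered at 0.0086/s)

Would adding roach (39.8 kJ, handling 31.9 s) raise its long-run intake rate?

Yes

Current rate: (0.0086×51.4)/(1 + 0.0086×26.6) = 0.3597 kJ/s.
roach: E/h = 39.8/31.9 = 1.248 kJ/s.
1.248 > 0.3597, so adding roach raises the average — include it.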